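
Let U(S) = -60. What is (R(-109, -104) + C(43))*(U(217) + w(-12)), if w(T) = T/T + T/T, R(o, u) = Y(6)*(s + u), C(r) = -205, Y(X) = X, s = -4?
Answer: 49474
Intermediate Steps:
R(o, u) = -24 + 6*u (R(o, u) = 6*(-4 + u) = -24 + 6*u)
w(T) = 2 (w(T) = 1 + 1 = 2)
(R(-109, -104) + C(43))*(U(217) + w(-12)) = ((-24 + 6*(-104)) - 205)*(-60 + 2) = ((-24 - 624) - 205)*(-58) = (-648 - 205)*(-58) = -853*(-58) = 49474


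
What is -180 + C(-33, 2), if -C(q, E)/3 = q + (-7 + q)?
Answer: 39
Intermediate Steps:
C(q, E) = 21 - 6*q (C(q, E) = -3*(q + (-7 + q)) = -3*(-7 + 2*q) = 21 - 6*q)
-180 + C(-33, 2) = -180 + (21 - 6*(-33)) = -180 + (21 + 198) = -180 + 219 = 39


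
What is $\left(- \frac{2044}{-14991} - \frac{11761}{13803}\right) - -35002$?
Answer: $\frac{804721422303}{22991197} \approx 35001.0$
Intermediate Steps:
$\left(- \frac{2044}{-14991} - \frac{11761}{13803}\right) - -35002 = \left(\left(-2044\right) \left(- \frac{1}{14991}\right) - \frac{11761}{13803}\right) + 35002 = \left(\frac{2044}{14991} - \frac{11761}{13803}\right) + 35002 = - \frac{16455091}{22991197} + 35002 = \frac{804721422303}{22991197}$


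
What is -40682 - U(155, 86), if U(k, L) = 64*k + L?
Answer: -50688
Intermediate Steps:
U(k, L) = L + 64*k
-40682 - U(155, 86) = -40682 - (86 + 64*155) = -40682 - (86 + 9920) = -40682 - 1*10006 = -40682 - 10006 = -50688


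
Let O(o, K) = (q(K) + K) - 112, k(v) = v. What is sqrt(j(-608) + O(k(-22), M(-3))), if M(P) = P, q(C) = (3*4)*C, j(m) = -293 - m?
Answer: 2*sqrt(41) ≈ 12.806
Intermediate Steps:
q(C) = 12*C
O(o, K) = -112 + 13*K (O(o, K) = (12*K + K) - 112 = 13*K - 112 = -112 + 13*K)
sqrt(j(-608) + O(k(-22), M(-3))) = sqrt((-293 - 1*(-608)) + (-112 + 13*(-3))) = sqrt((-293 + 608) + (-112 - 39)) = sqrt(315 - 151) = sqrt(164) = 2*sqrt(41)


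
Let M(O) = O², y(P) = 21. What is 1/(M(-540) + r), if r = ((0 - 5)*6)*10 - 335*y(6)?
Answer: 1/284265 ≈ 3.5178e-6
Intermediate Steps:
r = -7335 (r = ((0 - 5)*6)*10 - 335*21 = -5*6*10 - 7035 = -30*10 - 7035 = -300 - 7035 = -7335)
1/(M(-540) + r) = 1/((-540)² - 7335) = 1/(291600 - 7335) = 1/284265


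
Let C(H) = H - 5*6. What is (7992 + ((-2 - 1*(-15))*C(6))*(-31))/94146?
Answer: 2944/15691 ≈ 0.18762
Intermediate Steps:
C(H) = -30 + H (C(H) = H - 30 = -30 + H)
(7992 + ((-2 - 1*(-15))*C(6))*(-31))/94146 = (7992 + ((-2 - 1*(-15))*(-30 + 6))*(-31))/94146 = (7992 + ((-2 + 15)*(-24))*(-31))*(1/94146) = (7992 + (13*(-24))*(-31))*(1/94146) = (7992 - 312*(-31))*(1/94146) = (7992 + 9672)*(1/94146) = 17664*(1/94146) = 2944/15691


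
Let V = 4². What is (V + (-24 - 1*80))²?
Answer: 7744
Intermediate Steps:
V = 16
(V + (-24 - 1*80))² = (16 + (-24 - 1*80))² = (16 + (-24 - 80))² = (16 - 104)² = (-88)² = 7744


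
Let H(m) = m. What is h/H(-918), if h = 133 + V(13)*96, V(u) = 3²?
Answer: -997/918 ≈ -1.0861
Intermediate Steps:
V(u) = 9
h = 997 (h = 133 + 9*96 = 133 + 864 = 997)
h/H(-918) = 997/(-918) = 997*(-1/918) = -997/918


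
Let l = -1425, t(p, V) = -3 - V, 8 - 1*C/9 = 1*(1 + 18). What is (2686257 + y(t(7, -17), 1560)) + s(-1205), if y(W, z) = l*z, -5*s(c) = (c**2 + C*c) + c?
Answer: 149234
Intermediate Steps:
C = -99 (C = 72 - 9*(1 + 18) = 72 - 9*19 = 72 - 171 = -99)
s(c) = -c**2/5 + 98*c/5 (s(c) = -((c**2 - 99*c) + c)/5 = -(c**2 - 98*c)/5 = -c**2/5 + 98*c/5)
y(W, z) = -1425*z
(2686257 + y(t(7, -17), 1560)) + s(-1205) = (2686257 - 1425*1560) + (1/5)*(-1205)*(98 - 1*(-1205)) = (2686257 - 2223000) + (1/5)*(-1205)*(98 + 1205) = 463257 + (1/5)*(-1205)*1303 = 463257 - 314023 = 149234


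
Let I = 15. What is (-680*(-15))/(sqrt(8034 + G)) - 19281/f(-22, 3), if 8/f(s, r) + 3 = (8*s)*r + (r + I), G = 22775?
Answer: 9891153/8 + 10200*sqrt(30809)/30809 ≈ 1.2365e+6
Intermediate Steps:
f(s, r) = 8/(12 + r + 8*r*s) (f(s, r) = 8/(-3 + ((8*s)*r + (r + 15))) = 8/(-3 + (8*r*s + (15 + r))) = 8/(-3 + (15 + r + 8*r*s)) = 8/(12 + r + 8*r*s))
(-680*(-15))/(sqrt(8034 + G)) - 19281/f(-22, 3) = (-680*(-15))/(sqrt(8034 + 22775)) - 19281/(8/(12 + 3 + 8*3*(-22))) = 10200/(sqrt(30809)) - 19281/(8/(12 + 3 - 528)) = 10200*(sqrt(30809)/30809) - 19281/(8/(-513)) = 10200*sqrt(30809)/30809 - 19281/(8*(-1/513)) = 10200*sqrt(30809)/30809 - 19281/(-8/513) = 10200*sqrt(30809)/30809 - 19281*(-513/8) = 10200*sqrt(30809)/30809 + 9891153/8 = 9891153/8 + 10200*sqrt(30809)/30809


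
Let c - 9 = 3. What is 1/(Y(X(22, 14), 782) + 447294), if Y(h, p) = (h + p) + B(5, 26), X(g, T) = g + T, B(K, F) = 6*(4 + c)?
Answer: 1/448208 ≈ 2.2311e-6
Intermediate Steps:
c = 12 (c = 9 + 3 = 12)
B(K, F) = 96 (B(K, F) = 6*(4 + 12) = 6*16 = 96)
X(g, T) = T + g
Y(h, p) = 96 + h + p (Y(h, p) = (h + p) + 96 = 96 + h + p)
1/(Y(X(22, 14), 782) + 447294) = 1/((96 + (14 + 22) + 782) + 447294) = 1/((96 + 36 + 782) + 447294) = 1/(914 + 447294) = 1/448208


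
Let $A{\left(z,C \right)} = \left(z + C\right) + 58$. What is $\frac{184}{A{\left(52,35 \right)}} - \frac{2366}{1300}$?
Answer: $- \frac{799}{1450} \approx -0.55103$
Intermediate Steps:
$A{\left(z,C \right)} = 58 + C + z$ ($A{\left(z,C \right)} = \left(C + z\right) + 58 = 58 + C + z$)
$\frac{184}{A{\left(52,35 \right)}} - \frac{2366}{1300} = \frac{184}{58 + 35 + 52} - \frac{2366}{1300} = \frac{184}{145} - \frac{91}{50} = - \frac{799}{1450}$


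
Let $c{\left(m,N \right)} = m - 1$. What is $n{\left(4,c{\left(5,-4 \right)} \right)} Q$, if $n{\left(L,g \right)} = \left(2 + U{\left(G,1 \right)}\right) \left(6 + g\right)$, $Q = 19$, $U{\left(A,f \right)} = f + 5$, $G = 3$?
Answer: $1520$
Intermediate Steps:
$U{\left(A,f \right)} = 5 + f$
$c{\left(m,N \right)} = -1 + m$
$n{\left(L,g \right)} = 48 + 8 g$ ($n{\left(L,g \right)} = \left(2 + \left(5 + 1\right)\right) \left(6 + g\right) = \left(2 + 6\right) \left(6 + g\right) = 8 \left(6 + g\right) = 48 + 8 g$)
$n{\left(4,c{\left(5,-4 \right)} \right)} Q = \left(48 + 8 \left(-1 + 5\right)\right) 19 = \left(48 + 8 \cdot 4\right) 19 = \left(48 + 32\right) 19 = 80 \cdot 19 = 1520$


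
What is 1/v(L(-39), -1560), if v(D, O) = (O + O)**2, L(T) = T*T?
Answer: 1/9734400 ≈ 1.0273e-7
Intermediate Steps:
L(T) = T**2
v(D, O) = 4*O**2 (v(D, O) = (2*O)**2 = 4*O**2)
1/v(L(-39), -1560) = 1/(4*(-1560)**2) = 1/(4*2433600) = 1/9734400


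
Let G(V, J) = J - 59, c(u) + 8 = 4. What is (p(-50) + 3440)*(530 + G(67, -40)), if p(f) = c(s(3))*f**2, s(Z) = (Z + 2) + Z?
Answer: -2827360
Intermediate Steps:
s(Z) = 2 + 2*Z (s(Z) = (2 + Z) + Z = 2 + 2*Z)
c(u) = -4 (c(u) = -8 + 4 = -4)
p(f) = -4*f**2
G(V, J) = -59 + J
(p(-50) + 3440)*(530 + G(67, -40)) = (-4*(-50)**2 + 3440)*(530 + (-59 - 40)) = (-4*2500 + 3440)*(530 - 99) = (-10000 + 3440)*431 = -6560*431 = -2827360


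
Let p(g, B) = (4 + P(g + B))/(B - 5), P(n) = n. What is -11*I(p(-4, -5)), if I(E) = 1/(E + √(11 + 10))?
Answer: 22/83 - 44*√21/83 ≈ -2.1643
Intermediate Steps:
p(g, B) = (4 + B + g)/(-5 + B) (p(g, B) = (4 + (g + B))/(B - 5) = (4 + (B + g))/(-5 + B) = (4 + B + g)/(-5 + B))
I(E) = 1/(E + √21)
-11*I(p(-4, -5)) = -11/((4 - 5 - 4)/(-5 - 5) + √21) = -11/(-5/(-10) + √21) = -11/(-⅒*(-5) + √21) = -11/(½ + √21)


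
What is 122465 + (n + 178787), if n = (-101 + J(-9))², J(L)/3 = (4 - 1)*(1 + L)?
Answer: 331181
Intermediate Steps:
J(L) = 9 + 9*L (J(L) = 3*((4 - 1)*(1 + L)) = 3*(3*(1 + L)) = 3*(3 + 3*L) = 9 + 9*L)
n = 29929 (n = (-101 + (9 + 9*(-9)))² = (-101 + (9 - 81))² = (-101 - 72)² = (-173)² = 29929)
122465 + (n + 178787) = 122465 + (29929 + 178787) = 122465 + 208716 = 331181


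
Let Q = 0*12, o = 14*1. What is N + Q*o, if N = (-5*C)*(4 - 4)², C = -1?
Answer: 0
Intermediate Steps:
o = 14
N = 0 (N = (-5*(-1))*(4 - 4)² = 5*0² = 5*0 = 0)
Q = 0
N + Q*o = 0 + 0*14 = 0 + 0 = 0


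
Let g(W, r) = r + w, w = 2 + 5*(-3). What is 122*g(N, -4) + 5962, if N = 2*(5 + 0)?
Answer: 3888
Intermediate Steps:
N = 10 (N = 2*5 = 10)
w = -13 (w = 2 - 15 = -13)
g(W, r) = -13 + r (g(W, r) = r - 13 = -13 + r)
122*g(N, -4) + 5962 = 122*(-13 - 4) + 5962 = 122*(-17) + 5962 = -2074 + 5962 = 3888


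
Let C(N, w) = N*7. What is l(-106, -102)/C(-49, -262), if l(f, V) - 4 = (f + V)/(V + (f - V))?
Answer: -316/18179 ≈ -0.017383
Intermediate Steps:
C(N, w) = 7*N
l(f, V) = 4 + (V + f)/f (l(f, V) = 4 + (f + V)/(V + (f - V)) = 4 + (V + f)/f)
l(-106, -102)/C(-49, -262) = (5 - 102/(-106))/((7*(-49))) = (5 - 102*(-1/106))/(-343) = (5 + 51/53)*(-1/343) = (316/53)*(-1/343) = -316/18179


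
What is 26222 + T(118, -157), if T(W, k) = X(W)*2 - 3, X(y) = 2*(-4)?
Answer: 26203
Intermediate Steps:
X(y) = -8
T(W, k) = -19 (T(W, k) = -8*2 - 3 = -16 - 3 = -19)
26222 + T(118, -157) = 26222 - 19 = 26203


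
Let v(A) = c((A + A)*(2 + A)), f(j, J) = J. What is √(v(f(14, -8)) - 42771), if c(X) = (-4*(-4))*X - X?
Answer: I*√41331 ≈ 203.3*I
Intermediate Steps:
c(X) = 15*X (c(X) = 16*X - X = 15*X)
v(A) = 30*A*(2 + A) (v(A) = 15*((A + A)*(2 + A)) = 15*((2*A)*(2 + A)) = 15*(2*A*(2 + A)) = 30*A*(2 + A))
√(v(f(14, -8)) - 42771) = √(30*(-8)*(2 - 8) - 42771) = √(30*(-8)*(-6) - 42771) = √(1440 - 42771) = √(-41331) = I*√41331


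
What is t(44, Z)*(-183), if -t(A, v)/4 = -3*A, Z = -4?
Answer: -96624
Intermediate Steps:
t(A, v) = 12*A (t(A, v) = -(-12)*A = 12*A)
t(44, Z)*(-183) = (12*44)*(-183) = 528*(-183) = -96624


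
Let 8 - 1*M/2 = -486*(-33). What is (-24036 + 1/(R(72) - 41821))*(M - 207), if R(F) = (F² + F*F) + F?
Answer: 24338150026439/31381 ≈ 7.7557e+8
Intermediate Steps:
M = -32060 (M = 16 - (-972)*(-33) = 16 - 2*16038 = 16 - 32076 = -32060)
R(F) = F + 2*F² (R(F) = (F² + F²) + F = 2*F² + F = F + 2*F²)
(-24036 + 1/(R(72) - 41821))*(M - 207) = (-24036 + 1/(72*(1 + 2*72) - 41821))*(-32060 - 207) = (-24036 + 1/(72*(1 + 144) - 41821))*(-32267) = (-24036 + 1/(72*145 - 41821))*(-32267) = (-24036 + 1/(10440 - 41821))*(-32267) = (-24036 + 1/(-31381))*(-32267) = (-24036 - 1/31381)*(-32267) = -754273717/31381*(-32267) = 24338150026439/31381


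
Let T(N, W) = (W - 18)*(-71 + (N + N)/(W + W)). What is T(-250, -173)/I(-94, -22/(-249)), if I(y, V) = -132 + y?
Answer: -2298303/39098 ≈ -58.783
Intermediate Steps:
T(N, W) = (-71 + N/W)*(-18 + W) (T(N, W) = (-18 + W)*(-71 + (2*N)/((2*W))) = (-18 + W)*(-71 + (2*N)*(1/(2*W))) = (-18 + W)*(-71 + N/W) = (-71 + N/W)*(-18 + W))
T(-250, -173)/I(-94, -22/(-249)) = (1278 - 250 - 71*(-173) - 18*(-250)/(-173))/(-132 - 94) = (1278 - 250 + 12283 - 18*(-250)*(-1/173))/(-226) = (1278 - 250 + 12283 - 4500/173)*(-1/226) = (2298303/173)*(-1/226) = -2298303/39098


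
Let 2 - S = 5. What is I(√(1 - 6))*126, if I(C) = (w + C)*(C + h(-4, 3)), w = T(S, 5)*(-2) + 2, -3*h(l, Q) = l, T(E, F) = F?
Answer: -1974 - 840*I*√5 ≈ -1974.0 - 1878.3*I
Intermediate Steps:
S = -3 (S = 2 - 1*5 = 2 - 5 = -3)
h(l, Q) = -l/3
w = -8 (w = 5*(-2) + 2 = -10 + 2 = -8)
I(C) = (-8 + C)*(4/3 + C) (I(C) = (-8 + C)*(C - ⅓*(-4)) = (-8 + C)*(C + 4/3) = (-8 + C)*(4/3 + C))
I(√(1 - 6))*126 = (-32/3 + (√(1 - 6))² - 20*√(1 - 6)/3)*126 = (-32/3 + (√(-5))² - 20*I*√5/3)*126 = (-32/3 + (I*√5)² - 20*I*√5/3)*126 = (-32/3 - 5 - 20*I*√5/3)*126 = (-47/3 - 20*I*√5/3)*126 = -1974 - 840*I*√5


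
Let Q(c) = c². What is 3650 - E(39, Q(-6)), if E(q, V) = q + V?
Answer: 3575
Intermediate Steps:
E(q, V) = V + q
3650 - E(39, Q(-6)) = 3650 - ((-6)² + 39) = 3650 - (36 + 39) = 3650 - 1*75 = 3650 - 75 = 3575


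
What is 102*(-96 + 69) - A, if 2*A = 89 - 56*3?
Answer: -5429/2 ≈ -2714.5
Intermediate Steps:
A = -79/2 (A = (89 - 56*3)/2 = (89 - 168)/2 = (½)*(-79) = -79/2 ≈ -39.500)
102*(-96 + 69) - A = 102*(-96 + 69) - 1*(-79/2) = 102*(-27) + 79/2 = -2754 + 79/2 = -5429/2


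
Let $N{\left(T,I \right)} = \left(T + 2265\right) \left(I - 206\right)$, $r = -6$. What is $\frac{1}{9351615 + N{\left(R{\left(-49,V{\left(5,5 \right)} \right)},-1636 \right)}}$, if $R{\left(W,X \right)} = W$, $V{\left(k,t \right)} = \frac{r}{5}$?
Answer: $\frac{1}{5269743} \approx 1.8976 \cdot 10^{-7}$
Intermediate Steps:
$V{\left(k,t \right)} = - \frac{6}{5}$
$N{\left(T,I \right)} = \left(-206 + I\right) \left(2265 + T\right)$ ($N{\left(T,I \right)} = \left(2265 + T\right) \left(-206 + I\right) = \left(-206 + I\right) \left(2265 + T\right)$)
$\frac{1}{9351615 + N{\left(R{\left(-49,V{\left(5,5 \right)} \right)},-1636 \right)}} = \frac{1}{9351615 - 4081872} = \frac{1}{5269743}$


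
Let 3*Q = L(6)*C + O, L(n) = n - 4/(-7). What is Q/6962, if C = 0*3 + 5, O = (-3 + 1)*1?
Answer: 36/24367 ≈ 0.0014774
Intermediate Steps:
O = -2 (O = -2*1 = -2)
L(n) = 4/7 + n (L(n) = n - 4*(-1/7) = n + 4/7 = 4/7 + n)
C = 5 (C = 0 + 5 = 5)
Q = 72/7 (Q = ((4/7 + 6)*5 - 2)/3 = ((46/7)*5 - 2)/3 = (230/7 - 2)/3 = (1/3)*(216/7) = 72/7 ≈ 10.286)
Q/6962 = (72/7)/6962 = (72/7)*(1/6962) = 36/24367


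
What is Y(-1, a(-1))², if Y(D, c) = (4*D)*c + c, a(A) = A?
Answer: 9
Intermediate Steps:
Y(D, c) = c + 4*D*c (Y(D, c) = 4*D*c + c = c + 4*D*c)
Y(-1, a(-1))² = (-(1 + 4*(-1)))² = (-(1 - 4))² = (-1*(-3))² = 3² = 9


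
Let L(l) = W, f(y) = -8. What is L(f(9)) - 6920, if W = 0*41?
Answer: -6920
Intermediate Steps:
W = 0
L(l) = 0
L(f(9)) - 6920 = 0 - 6920 = -6920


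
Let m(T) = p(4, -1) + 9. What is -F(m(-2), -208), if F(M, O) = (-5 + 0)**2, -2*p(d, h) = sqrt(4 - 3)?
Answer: -25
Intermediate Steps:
p(d, h) = -1/2 (p(d, h) = -sqrt(4 - 3)/2 = -sqrt(1)/2 = -1/2*1 = -1/2)
m(T) = 17/2 (m(T) = -1/2 + 9 = 17/2)
F(M, O) = 25 (F(M, O) = (-5)**2 = 25)
-F(m(-2), -208) = -1*25 = -25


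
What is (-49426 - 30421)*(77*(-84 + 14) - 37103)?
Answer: 3392938571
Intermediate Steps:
(-49426 - 30421)*(77*(-84 + 14) - 37103) = -79847*(77*(-70) - 37103) = -79847*(-5390 - 37103) = -79847*(-42493) = 3392938571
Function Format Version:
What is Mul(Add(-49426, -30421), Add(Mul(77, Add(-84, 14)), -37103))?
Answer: 3392938571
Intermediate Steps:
Mul(Add(-49426, -30421), Add(Mul(77, Add(-84, 14)), -37103)) = Mul(-79847, Add(Mul(77, -70), -37103)) = Mul(-79847, Add(-5390, -37103)) = Mul(-79847, -42493) = 3392938571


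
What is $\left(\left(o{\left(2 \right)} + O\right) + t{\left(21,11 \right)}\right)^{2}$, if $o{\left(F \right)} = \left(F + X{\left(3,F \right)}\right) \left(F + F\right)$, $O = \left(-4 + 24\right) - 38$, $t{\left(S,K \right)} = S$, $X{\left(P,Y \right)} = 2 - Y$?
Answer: $121$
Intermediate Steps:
$O = -18$ ($O = 20 - 38 = -18$)
$o{\left(F \right)} = 4 F$ ($o{\left(F \right)} = \left(F - \left(-2 + F\right)\right) \left(F + F\right) = 2 \cdot 2 F = 4 F$)
$\left(\left(o{\left(2 \right)} + O\right) + t{\left(21,11 \right)}\right)^{2} = \left(\left(4 \cdot 2 - 18\right) + 21\right)^{2} = \left(\left(8 - 18\right) + 21\right)^{2} = \left(-10 + 21\right)^{2} = 11^{2} = 121$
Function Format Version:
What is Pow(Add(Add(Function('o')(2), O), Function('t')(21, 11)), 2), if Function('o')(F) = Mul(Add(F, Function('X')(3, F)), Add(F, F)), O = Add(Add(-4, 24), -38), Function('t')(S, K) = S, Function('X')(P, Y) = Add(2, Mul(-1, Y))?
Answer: 121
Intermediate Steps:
O = -18 (O = Add(20, -38) = -18)
Function('o')(F) = Mul(4, F) (Function('o')(F) = Mul(Add(F, Add(2, Mul(-1, F))), Add(F, F)) = Mul(2, Mul(2, F)) = Mul(4, F))
Pow(Add(Add(Function('o')(2), O), Function('t')(21, 11)), 2) = Pow(Add(Add(Mul(4, 2), -18), 21), 2) = Pow(Add(Add(8, -18), 21), 2) = Pow(Add(-10, 21), 2) = Pow(11, 2) = 121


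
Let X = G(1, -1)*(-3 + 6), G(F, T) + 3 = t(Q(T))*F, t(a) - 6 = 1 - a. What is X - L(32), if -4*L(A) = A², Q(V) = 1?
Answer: 265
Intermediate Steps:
t(a) = 7 - a (t(a) = 6 + (1 - a) = 7 - a)
G(F, T) = -3 + 6*F (G(F, T) = -3 + (7 - 1*1)*F = -3 + (7 - 1)*F = -3 + 6*F)
X = 9 (X = (-3 + 6*1)*(-3 + 6) = (-3 + 6)*3 = 3*3 = 9)
L(A) = -A²/4
X - L(32) = 9 - (-1)*32²/4 = 9 - (-1)*1024/4 = 9 - 1*(-256) = 9 + 256 = 265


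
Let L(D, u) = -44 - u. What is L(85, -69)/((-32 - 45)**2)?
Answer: 25/5929 ≈ 0.0042166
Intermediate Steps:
L(85, -69)/((-32 - 45)**2) = (-44 - 1*(-69))/((-32 - 45)**2) = (-44 + 69)/((-77)**2) = 25/5929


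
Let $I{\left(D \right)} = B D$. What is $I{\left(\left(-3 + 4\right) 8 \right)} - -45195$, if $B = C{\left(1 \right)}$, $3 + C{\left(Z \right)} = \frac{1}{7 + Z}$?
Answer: $45172$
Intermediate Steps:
$C{\left(Z \right)} = -3 + \frac{1}{7 + Z}$
$B = - \frac{23}{8}$ ($B = \frac{-20 - 3}{7 + 1} = \frac{-20 - 3}{8} = \frac{1}{8} \left(-23\right) = - \frac{23}{8} \approx -2.875$)
$I{\left(D \right)} = - \frac{23 D}{8}$
$I{\left(\left(-3 + 4\right) 8 \right)} - -45195 = - \frac{23 \left(-3 + 4\right) 8}{8} - -45195 = - \frac{23 \cdot 1 \cdot 8}{8} + 45195 = \left(- \frac{23}{8}\right) 8 + 45195 = -23 + 45195 = 45172$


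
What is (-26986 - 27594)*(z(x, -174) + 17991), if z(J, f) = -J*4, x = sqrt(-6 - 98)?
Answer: -981948780 + 436640*I*sqrt(26) ≈ -9.8195e+8 + 2.2264e+6*I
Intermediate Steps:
x = 2*I*sqrt(26) (x = sqrt(-104) = 2*I*sqrt(26) ≈ 10.198*I)
z(J, f) = -4*J
(-26986 - 27594)*(z(x, -174) + 17991) = (-26986 - 27594)*(-8*I*sqrt(26) + 17991) = -54580*(-8*I*sqrt(26) + 17991) = -54580*(17991 - 8*I*sqrt(26)) = -981948780 + 436640*I*sqrt(26)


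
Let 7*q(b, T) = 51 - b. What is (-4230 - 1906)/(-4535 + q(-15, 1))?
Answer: 42952/31679 ≈ 1.3559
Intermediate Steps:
q(b, T) = 51/7 - b/7 (q(b, T) = (51 - b)/7 = 51/7 - b/7)
(-4230 - 1906)/(-4535 + q(-15, 1)) = (-4230 - 1906)/(-4535 + (51/7 - ⅐*(-15))) = -6136/(-4535 + (51/7 + 15/7)) = -6136/(-4535 + 66/7) = -6136/(-31679/7) = -6136*(-7/31679) = 42952/31679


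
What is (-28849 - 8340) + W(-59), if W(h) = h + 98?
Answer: -37150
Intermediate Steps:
W(h) = 98 + h
(-28849 - 8340) + W(-59) = (-28849 - 8340) + (98 - 59) = -37189 + 39 = -37150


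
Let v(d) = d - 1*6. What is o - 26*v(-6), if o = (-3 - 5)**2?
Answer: 376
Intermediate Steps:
v(d) = -6 + d (v(d) = d - 6 = -6 + d)
o = 64 (o = (-8)**2 = 64)
o - 26*v(-6) = 64 - 26*(-6 - 6) = 64 - 26*(-12) = 64 + 312 = 376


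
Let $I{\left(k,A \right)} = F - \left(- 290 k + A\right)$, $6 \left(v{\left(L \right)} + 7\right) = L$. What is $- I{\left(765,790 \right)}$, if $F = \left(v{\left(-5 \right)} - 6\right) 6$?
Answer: $-220977$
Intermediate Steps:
$v{\left(L \right)} = -7 + \frac{L}{6}$
$F = -83$ ($F = \left(\left(-7 + \frac{1}{6} \left(-5\right)\right) - 6\right) 6 = \left(\left(-7 - \frac{5}{6}\right) - 6\right) 6 = \left(- \frac{47}{6} - 6\right) 6 = \left(- \frac{83}{6}\right) 6 = -83$)
$I{\left(k,A \right)} = -83 - A + 290 k$ ($I{\left(k,A \right)} = -83 - \left(- 290 k + A\right) = -83 - \left(A - 290 k\right) = -83 - A + 290 k$)
$- I{\left(765,790 \right)} = - (-83 - 790 + 290 \cdot 765) = - (-83 - 790 + 221850) = \left(-1\right) 220977 = -220977$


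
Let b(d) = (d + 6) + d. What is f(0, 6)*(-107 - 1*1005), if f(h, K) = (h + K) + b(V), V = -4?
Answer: -4448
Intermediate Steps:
b(d) = 6 + 2*d (b(d) = (6 + d) + d = 6 + 2*d)
f(h, K) = -2 + K + h (f(h, K) = (h + K) + (6 + 2*(-4)) = (K + h) + (6 - 8) = (K + h) - 2 = -2 + K + h)
f(0, 6)*(-107 - 1*1005) = (-2 + 6 + 0)*(-107 - 1*1005) = 4*(-107 - 1005) = 4*(-1112) = -4448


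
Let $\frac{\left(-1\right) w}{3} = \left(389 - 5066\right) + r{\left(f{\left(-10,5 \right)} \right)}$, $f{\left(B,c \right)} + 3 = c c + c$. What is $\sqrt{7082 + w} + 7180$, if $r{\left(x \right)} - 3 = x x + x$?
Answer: $7180 + 2 \sqrt{4709} \approx 7317.2$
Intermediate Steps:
$f{\left(B,c \right)} = -3 + c + c^{2}$ ($f{\left(B,c \right)} = -3 + \left(c c + c\right) = -3 + \left(c^{2} + c\right) = -3 + \left(c + c^{2}\right) = -3 + c + c^{2}$)
$r{\left(x \right)} = 3 + x + x^{2}$ ($r{\left(x \right)} = 3 + \left(x x + x\right) = 3 + \left(x^{2} + x\right) = 3 + \left(x + x^{2}\right) = 3 + x + x^{2}$)
$w = 11754$ ($w = - 3 \left(\left(389 - 5066\right) + \left(3 + \left(-3 + 5 + 5^{2}\right) + \left(-3 + 5 + 5^{2}\right)^{2}\right)\right) = - 3 \left(\left(389 - 5066\right) + \left(3 + \left(-3 + 5 + 25\right) + \left(-3 + 5 + 25\right)^{2}\right)\right) = - 3 \left(-4677 + \left(3 + 27 + 27^{2}\right)\right) = - 3 \left(-4677 + \left(3 + 27 + 729\right)\right) = - 3 \left(-4677 + 759\right) = \left(-3\right) \left(-3918\right) = 11754$)
$\sqrt{7082 + w} + 7180 = \sqrt{7082 + 11754} + 7180 = \sqrt{18836} + 7180 = 2 \sqrt{4709} + 7180 = 7180 + 2 \sqrt{4709}$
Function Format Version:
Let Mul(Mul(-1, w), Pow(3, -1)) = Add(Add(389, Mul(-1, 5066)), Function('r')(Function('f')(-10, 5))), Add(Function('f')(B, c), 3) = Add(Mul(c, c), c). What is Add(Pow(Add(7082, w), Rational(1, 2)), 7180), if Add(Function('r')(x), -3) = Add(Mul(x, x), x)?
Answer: Add(7180, Mul(2, Pow(4709, Rational(1, 2)))) ≈ 7317.2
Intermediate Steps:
Function('f')(B, c) = Add(-3, c, Pow(c, 2)) (Function('f')(B, c) = Add(-3, Add(Mul(c, c), c)) = Add(-3, Add(Pow(c, 2), c)) = Add(-3, Add(c, Pow(c, 2))) = Add(-3, c, Pow(c, 2)))
Function('r')(x) = Add(3, x, Pow(x, 2)) (Function('r')(x) = Add(3, Add(Mul(x, x), x)) = Add(3, Add(Pow(x, 2), x)) = Add(3, Add(x, Pow(x, 2))) = Add(3, x, Pow(x, 2)))
w = 11754 (w = Mul(-3, Add(Add(389, Mul(-1, 5066)), Add(3, Add(-3, 5, Pow(5, 2)), Pow(Add(-3, 5, Pow(5, 2)), 2)))) = Mul(-3, Add(Add(389, -5066), Add(3, Add(-3, 5, 25), Pow(Add(-3, 5, 25), 2)))) = Mul(-3, Add(-4677, Add(3, 27, Pow(27, 2)))) = Mul(-3, Add(-4677, Add(3, 27, 729))) = Mul(-3, Add(-4677, 759)) = Mul(-3, -3918) = 11754)
Add(Pow(Add(7082, w), Rational(1, 2)), 7180) = Add(Pow(Add(7082, 11754), Rational(1, 2)), 7180) = Add(Pow(18836, Rational(1, 2)), 7180) = Add(Mul(2, Pow(4709, Rational(1, 2))), 7180) = Add(7180, Mul(2, Pow(4709, Rational(1, 2))))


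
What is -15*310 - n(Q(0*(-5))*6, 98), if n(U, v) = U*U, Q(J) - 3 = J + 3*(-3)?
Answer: -5946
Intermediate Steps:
Q(J) = -6 + J (Q(J) = 3 + (J + 3*(-3)) = 3 + (J - 9) = 3 + (-9 + J) = -6 + J)
n(U, v) = U**2
-15*310 - n(Q(0*(-5))*6, 98) = -15*310 - ((-6 + 0*(-5))*6)**2 = -4650 - ((-6 + 0)*6)**2 = -4650 - (-6*6)**2 = -4650 - 1*(-36)**2 = -4650 - 1*1296 = -4650 - 1296 = -5946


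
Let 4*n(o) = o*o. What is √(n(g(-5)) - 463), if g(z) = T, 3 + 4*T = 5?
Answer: 3*I*√823/4 ≈ 21.516*I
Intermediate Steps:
T = ½ (T = -¾ + (¼)*5 = -¾ + 5/4 = ½ ≈ 0.50000)
g(z) = ½
n(o) = o²/4 (n(o) = (o*o)/4 = o²/4)
√(n(g(-5)) - 463) = √((½)²/4 - 463) = √((¼)*(¼) - 463) = √(1/16 - 463) = √(-7407/16) = 3*I*√823/4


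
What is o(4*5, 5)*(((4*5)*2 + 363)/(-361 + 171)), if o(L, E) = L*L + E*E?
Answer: -34255/38 ≈ -901.45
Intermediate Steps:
o(L, E) = E**2 + L**2 (o(L, E) = L**2 + E**2 = E**2 + L**2)
o(4*5, 5)*(((4*5)*2 + 363)/(-361 + 171)) = (5**2 + (4*5)**2)*(((4*5)*2 + 363)/(-361 + 171)) = (25 + 20**2)*((20*2 + 363)/(-190)) = (25 + 400)*((40 + 363)*(-1/190)) = 425*(403*(-1/190)) = 425*(-403/190) = -34255/38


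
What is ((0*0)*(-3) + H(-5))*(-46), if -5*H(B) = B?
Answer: -46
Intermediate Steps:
H(B) = -B/5
((0*0)*(-3) + H(-5))*(-46) = ((0*0)*(-3) - ⅕*(-5))*(-46) = (0*(-3) + 1)*(-46) = (0 + 1)*(-46) = 1*(-46) = -46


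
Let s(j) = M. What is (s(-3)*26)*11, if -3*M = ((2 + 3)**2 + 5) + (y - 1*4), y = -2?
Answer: -2288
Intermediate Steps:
M = -8 (M = -(((2 + 3)**2 + 5) + (-2 - 1*4))/3 = -((5**2 + 5) + (-2 - 4))/3 = -((25 + 5) - 6)/3 = -(30 - 6)/3 = -1/3*24 = -8)
s(j) = -8
(s(-3)*26)*11 = -8*26*11 = -208*11 = -2288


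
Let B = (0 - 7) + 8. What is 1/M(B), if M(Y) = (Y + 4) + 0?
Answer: ⅕ ≈ 0.20000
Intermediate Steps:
B = 1 (B = -7 + 8 = 1)
M(Y) = 4 + Y (M(Y) = (4 + Y) + 0 = 4 + Y)
1/M(B) = 1/(4 + 1) = 1/5 = ⅕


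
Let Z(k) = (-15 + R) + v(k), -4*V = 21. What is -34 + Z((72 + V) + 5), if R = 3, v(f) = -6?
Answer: -52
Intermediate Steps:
V = -21/4 (V = -¼*21 = -21/4 ≈ -5.2500)
Z(k) = -18 (Z(k) = (-15 + 3) - 6 = -12 - 6 = -18)
-34 + Z((72 + V) + 5) = -34 - 18 = -52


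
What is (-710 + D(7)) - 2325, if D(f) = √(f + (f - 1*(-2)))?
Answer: -3031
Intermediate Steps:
D(f) = √(2 + 2*f) (D(f) = √(f + (f + 2)) = √(f + (2 + f)) = √(2 + 2*f))
(-710 + D(7)) - 2325 = (-710 + √(2 + 2*7)) - 2325 = (-710 + √(2 + 14)) - 2325 = (-710 + √16) - 2325 = (-710 + 4) - 2325 = -706 - 2325 = -3031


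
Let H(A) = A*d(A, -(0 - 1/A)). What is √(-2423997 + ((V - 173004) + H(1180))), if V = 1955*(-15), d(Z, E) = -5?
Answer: I*√2632226 ≈ 1622.4*I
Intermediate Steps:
H(A) = -5*A (H(A) = A*(-5) = -5*A)
V = -29325
√(-2423997 + ((V - 173004) + H(1180))) = √(-2423997 + ((-29325 - 173004) - 5*1180)) = √(-2423997 + (-202329 - 5900)) = √(-2423997 - 208229) = √(-2632226) = I*√2632226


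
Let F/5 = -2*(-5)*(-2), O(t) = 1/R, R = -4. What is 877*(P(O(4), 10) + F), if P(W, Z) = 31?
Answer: -60513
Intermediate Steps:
O(t) = -¼ (O(t) = 1/(-4) = -¼)
F = -100 (F = 5*(-2*(-5)*(-2)) = 5*(10*(-2)) = 5*(-20) = -100)
877*(P(O(4), 10) + F) = 877*(31 - 100) = 877*(-69) = -60513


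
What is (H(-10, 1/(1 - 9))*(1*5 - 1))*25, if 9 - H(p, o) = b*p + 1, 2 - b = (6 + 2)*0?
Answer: 2800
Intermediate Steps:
b = 2 (b = 2 - (6 + 2)*0 = 2 - 8*0 = 2 - 1*0 = 2 + 0 = 2)
H(p, o) = 8 - 2*p (H(p, o) = 9 - (2*p + 1) = 9 - (1 + 2*p) = 9 + (-1 - 2*p) = 8 - 2*p)
(H(-10, 1/(1 - 9))*(1*5 - 1))*25 = ((8 - 2*(-10))*(1*5 - 1))*25 = ((8 + 20)*(5 - 1))*25 = (28*4)*25 = 112*25 = 2800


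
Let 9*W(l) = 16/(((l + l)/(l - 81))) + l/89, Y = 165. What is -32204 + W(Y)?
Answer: -1418718209/44055 ≈ -32203.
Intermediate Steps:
W(l) = l/801 + 8*(-81 + l)/(9*l) (W(l) = (16/(((l + l)/(l - 81))) + l/89)/9 = (16/(((2*l)/(-81 + l))) + l*(1/89))/9 = (16/((2*l/(-81 + l))) + l/89)/9 = (16*((-81 + l)/(2*l)) + l/89)/9 = (8*(-81 + l)/l + l/89)/9 = (l/89 + 8*(-81 + l)/l)/9 = l/801 + 8*(-81 + l)/(9*l))
-32204 + W(Y) = -32204 + (1/801)*(-57672 + 165*(712 + 165))/165 = -32204 + (1/801)*(1/165)*(-57672 + 165*877) = -32204 + (1/801)*(1/165)*(-57672 + 144705) = -32204 + (1/801)*(1/165)*87033 = -32204 + 29011/44055 = -1418718209/44055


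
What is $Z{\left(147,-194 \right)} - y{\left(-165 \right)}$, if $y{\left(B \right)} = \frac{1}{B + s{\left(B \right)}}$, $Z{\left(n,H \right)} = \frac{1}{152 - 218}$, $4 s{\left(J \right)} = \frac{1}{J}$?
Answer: $- \frac{65341}{7187466} \approx -0.009091$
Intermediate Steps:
$s{\left(J \right)} = \frac{1}{4 J}$
$Z{\left(n,H \right)} = - \frac{1}{66}$ ($Z{\left(n,H \right)} = \frac{1}{-66} = - \frac{1}{66}$)
$y{\left(B \right)} = \frac{1}{B + \frac{1}{4 B}}$
$Z{\left(147,-194 \right)} - y{\left(-165 \right)} = - \frac{1}{66} - 4 \left(-165\right) \frac{1}{1 + 4 \left(-165\right)^{2}} = - \frac{1}{66} - 4 \left(-165\right) \frac{1}{1 + 4 \cdot 27225} = - \frac{1}{66} - 4 \left(-165\right) \frac{1}{1 + 108900} = - \frac{1}{66} - 4 \left(-165\right) \frac{1}{108901} = - \frac{1}{66} - - \frac{660}{108901} = - \frac{1}{66} + \frac{660}{108901} = - \frac{65341}{7187466}$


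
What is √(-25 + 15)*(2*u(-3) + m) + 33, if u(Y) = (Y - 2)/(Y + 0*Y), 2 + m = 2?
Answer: 33 + 10*I*√10/3 ≈ 33.0 + 10.541*I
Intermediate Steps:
m = 0 (m = -2 + 2 = 0)
u(Y) = (-2 + Y)/Y (u(Y) = (-2 + Y)/(Y + 0) = (-2 + Y)/Y)
√(-25 + 15)*(2*u(-3) + m) + 33 = √(-25 + 15)*(2*((-2 - 3)/(-3)) + 0) + 33 = √(-10)*(2*(-⅓*(-5)) + 0) + 33 = (I*√10)*(2*(5/3) + 0) + 33 = (I*√10)*(10/3 + 0) + 33 = (I*√10)*(10/3) + 33 = 10*I*√10/3 + 33 = 33 + 10*I*√10/3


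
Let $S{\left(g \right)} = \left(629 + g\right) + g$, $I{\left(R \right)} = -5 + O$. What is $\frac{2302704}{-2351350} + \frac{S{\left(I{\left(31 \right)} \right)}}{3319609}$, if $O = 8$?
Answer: $- \frac{3821291907743}{3902781311075} \approx -0.97912$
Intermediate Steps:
$I{\left(R \right)} = 3$ ($I{\left(R \right)} = -5 + 8 = 3$)
$S{\left(g \right)} = 629 + 2 g$
$\frac{2302704}{-2351350} + \frac{S{\left(I{\left(31 \right)} \right)}}{3319609} = \frac{2302704}{-2351350} + \frac{629 + 2 \cdot 3}{3319609} = 2302704 \left(- \frac{1}{2351350}\right) + \left(629 + 6\right) \frac{1}{3319609} = - \frac{1151352}{1175675} + 635 \cdot \frac{1}{3319609} = - \frac{1151352}{1175675} + \frac{635}{3319609} = - \frac{3821291907743}{3902781311075}$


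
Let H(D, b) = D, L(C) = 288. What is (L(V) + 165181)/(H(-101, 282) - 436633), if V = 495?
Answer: -165469/436734 ≈ -0.37888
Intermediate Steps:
(L(V) + 165181)/(H(-101, 282) - 436633) = (288 + 165181)/(-101 - 436633) = 165469/(-436734) = 165469*(-1/436734) = -165469/436734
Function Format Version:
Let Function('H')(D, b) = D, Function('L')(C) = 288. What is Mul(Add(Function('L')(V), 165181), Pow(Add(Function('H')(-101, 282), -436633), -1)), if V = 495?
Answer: Rational(-165469, 436734) ≈ -0.37888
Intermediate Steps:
Mul(Add(Function('L')(V), 165181), Pow(Add(Function('H')(-101, 282), -436633), -1)) = Mul(Add(288, 165181), Pow(Add(-101, -436633), -1)) = Mul(165469, Pow(-436734, -1)) = Mul(165469, Rational(-1, 436734)) = Rational(-165469, 436734)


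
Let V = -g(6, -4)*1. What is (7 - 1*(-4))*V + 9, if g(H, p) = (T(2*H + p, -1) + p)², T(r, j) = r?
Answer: -167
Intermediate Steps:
g(H, p) = (2*H + 2*p)² (g(H, p) = ((2*H + p) + p)² = ((p + 2*H) + p)² = (2*H + 2*p)²)
V = -16 (V = -4*(6 - 4)²*1 = -4*2²*1 = -4*4*1 = -1*16*1 = -16*1 = -16)
(7 - 1*(-4))*V + 9 = (7 - 1*(-4))*(-16) + 9 = (7 + 4)*(-16) + 9 = 11*(-16) + 9 = -176 + 9 = -167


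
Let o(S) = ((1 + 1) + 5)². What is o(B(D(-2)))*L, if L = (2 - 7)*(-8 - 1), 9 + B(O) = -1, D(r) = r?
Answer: 2205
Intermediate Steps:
B(O) = -10 (B(O) = -9 - 1 = -10)
L = 45 (L = -5*(-9) = 45)
o(S) = 49 (o(S) = (2 + 5)² = 7² = 49)
o(B(D(-2)))*L = 49*45 = 2205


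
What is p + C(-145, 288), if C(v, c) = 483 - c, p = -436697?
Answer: -436502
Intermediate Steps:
p + C(-145, 288) = -436697 + (483 - 1*288) = -436697 + (483 - 288) = -436697 + 195 = -436502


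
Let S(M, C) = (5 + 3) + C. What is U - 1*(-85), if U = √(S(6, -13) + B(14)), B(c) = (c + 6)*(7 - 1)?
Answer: 85 + √115 ≈ 95.724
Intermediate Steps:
B(c) = 36 + 6*c (B(c) = (6 + c)*6 = 36 + 6*c)
S(M, C) = 8 + C
U = √115 (U = √((8 - 13) + (36 + 6*14)) = √(-5 + (36 + 84)) = √(-5 + 120) = √115 ≈ 10.724)
U - 1*(-85) = √115 - 1*(-85) = √115 + 85 = 85 + √115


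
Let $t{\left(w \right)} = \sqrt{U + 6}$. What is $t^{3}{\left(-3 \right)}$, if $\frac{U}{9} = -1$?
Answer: $- 3 i \sqrt{3} \approx - 5.1962 i$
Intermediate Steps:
$U = -9$ ($U = 9 \left(-1\right) = -9$)
$t{\left(w \right)} = i \sqrt{3}$ ($t{\left(w \right)} = \sqrt{-9 + 6} = \sqrt{-3} = i \sqrt{3}$)
$t^{3}{\left(-3 \right)} = \left(i \sqrt{3}\right)^{3} = - 3 i \sqrt{3}$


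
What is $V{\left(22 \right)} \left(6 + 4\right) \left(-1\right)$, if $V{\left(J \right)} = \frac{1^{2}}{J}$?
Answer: $- \frac{5}{11} \approx -0.45455$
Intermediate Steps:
$V{\left(J \right)} = \frac{1}{J}$ ($V{\left(J \right)} = 1 \frac{1}{J} = \frac{1}{J}$)
$V{\left(22 \right)} \left(6 + 4\right) \left(-1\right) = \frac{\left(6 + 4\right) \left(-1\right)}{22} = \frac{10 \left(-1\right)}{22} = \frac{1}{22} \left(-10\right) = - \frac{5}{11}$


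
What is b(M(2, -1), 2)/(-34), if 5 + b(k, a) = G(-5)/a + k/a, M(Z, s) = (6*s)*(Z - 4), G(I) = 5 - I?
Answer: -3/17 ≈ -0.17647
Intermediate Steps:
M(Z, s) = 6*s*(-4 + Z) (M(Z, s) = (6*s)*(-4 + Z) = 6*s*(-4 + Z))
b(k, a) = -5 + 10/a + k/a (b(k, a) = -5 + ((5 - 1*(-5))/a + k/a) = -5 + ((5 + 5)/a + k/a) = -5 + (10/a + k/a) = -5 + 10/a + k/a)
b(M(2, -1), 2)/(-34) = ((10 + 6*(-1)*(-4 + 2) - 5*2)/2)/(-34) = ((10 + 6*(-1)*(-2) - 10)/2)*(-1/34) = ((10 + 12 - 10)/2)*(-1/34) = ((½)*12)*(-1/34) = 6*(-1/34) = -3/17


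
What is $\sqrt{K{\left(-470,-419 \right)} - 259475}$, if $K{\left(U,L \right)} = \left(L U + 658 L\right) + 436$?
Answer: $i \sqrt{337811} \approx 581.21 i$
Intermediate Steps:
$K{\left(U,L \right)} = 436 + 658 L + L U$ ($K{\left(U,L \right)} = \left(658 L + L U\right) + 436 = 436 + 658 L + L U$)
$\sqrt{K{\left(-470,-419 \right)} - 259475} = \sqrt{\left(436 + 658 \left(-419\right) - -196930\right) - 259475} = \sqrt{\left(436 - 275702 + 196930\right) - 259475} = \sqrt{-78336 - 259475} = \sqrt{-337811} = i \sqrt{337811}$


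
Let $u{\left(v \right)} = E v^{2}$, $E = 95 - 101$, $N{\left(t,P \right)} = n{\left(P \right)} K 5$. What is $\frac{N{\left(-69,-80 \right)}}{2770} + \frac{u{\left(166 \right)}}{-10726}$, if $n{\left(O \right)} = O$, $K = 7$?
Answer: $\frac{21397396}{1485551} \approx 14.404$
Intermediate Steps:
$N{\left(t,P \right)} = 35 P$ ($N{\left(t,P \right)} = P 7 \cdot 5 = 7 P 5 = 35 P$)
$E = -6$
$u{\left(v \right)} = - 6 v^{2}$
$\frac{N{\left(-69,-80 \right)}}{2770} + \frac{u{\left(166 \right)}}{-10726} = \frac{35 \left(-80\right)}{2770} + \frac{\left(-6\right) 166^{2}}{-10726} = \left(-2800\right) \frac{1}{2770} + \left(-6\right) 27556 \left(- \frac{1}{10726}\right) = - \frac{280}{277} - - \frac{82668}{5363} = - \frac{280}{277} + \frac{82668}{5363} = \frac{21397396}{1485551}$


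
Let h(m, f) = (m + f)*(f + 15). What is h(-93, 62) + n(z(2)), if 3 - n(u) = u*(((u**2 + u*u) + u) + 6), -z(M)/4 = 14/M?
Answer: 40904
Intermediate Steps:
z(M) = -56/M
h(m, f) = (15 + f)*(f + m) (h(m, f) = (f + m)*(15 + f) = (15 + f)*(f + m))
n(u) = 3 - u*(6 + u + 2*u**2) (n(u) = 3 - u*(((u**2 + u*u) + u) + 6) = 3 - u*(((u**2 + u**2) + u) + 6) = 3 - u*((2*u**2 + u) + 6) = 3 - u*((u + 2*u**2) + 6) = 3 - u*(6 + u + 2*u**2))
h(-93, 62) + n(z(2)) = (62**2 + 15*62 + 15*(-93) + 62*(-93)) + (3 - (-56/2)**2 - (-336)/2 - 2*(-56/2)**3) = (3844 + 930 - 1395 - 5766) + (3 - (-56*1/2)**2 - (-336)/2 - 2*(-56*1/2)**3) = -2387 + (3 - 1*(-28)**2 - 6*(-28) - 2*(-28)**3) = -2387 + (3 - 1*784 + 168 - 2*(-21952)) = -2387 + (3 - 784 + 168 + 43904) = -2387 + 43291 = 40904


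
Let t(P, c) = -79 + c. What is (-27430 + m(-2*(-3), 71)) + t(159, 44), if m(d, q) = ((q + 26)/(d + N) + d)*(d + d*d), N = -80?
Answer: -1008918/37 ≈ -27268.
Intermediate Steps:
m(d, q) = (d + d**2)*(d + (26 + q)/(-80 + d)) (m(d, q) = ((q + 26)/(d - 80) + d)*(d + d*d) = ((26 + q)/(-80 + d) + d)*(d + d**2) = (d + (26 + q)/(-80 + d))*(d + d**2) = (d + d**2)*(d + (26 + q)/(-80 + d)))
(-27430 + m(-2*(-3), 71)) + t(159, 44) = (-27430 + (-2*(-3))*(26 + 71 + (-2*(-3))**3 - 79*(-2*(-3))**2 - (-108)*(-3) - 2*(-3)*71)/(-80 - 2*(-3))) + (-79 + 44) = (-27430 + 6*(26 + 71 + 6**3 - 79*6**2 - 54*6 + 6*71)/(-80 + 6)) - 35 = (-27430 + 6*(26 + 71 + 216 - 79*36 - 324 + 426)/(-74)) - 35 = (-27430 + 6*(-1/74)*(26 + 71 + 216 - 2844 - 324 + 426)) - 35 = (-27430 + 6*(-1/74)*(-2429)) - 35 = (-27430 + 7287/37) - 35 = -1007623/37 - 35 = -1008918/37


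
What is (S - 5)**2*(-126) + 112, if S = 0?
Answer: -3038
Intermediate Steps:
(S - 5)**2*(-126) + 112 = (0 - 5)**2*(-126) + 112 = (-5)**2*(-126) + 112 = 25*(-126) + 112 = -3150 + 112 = -3038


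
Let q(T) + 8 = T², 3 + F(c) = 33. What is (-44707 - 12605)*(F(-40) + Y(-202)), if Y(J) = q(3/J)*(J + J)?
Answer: -18881610336/101 ≈ -1.8695e+8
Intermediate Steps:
F(c) = 30 (F(c) = -3 + 33 = 30)
q(T) = -8 + T²
Y(J) = 2*J*(-8 + 9/J²) (Y(J) = (-8 + (3/J)²)*(J + J) = (-8 + 9/J²)*(2*J) = 2*J*(-8 + 9/J²))
(-44707 - 12605)*(F(-40) + Y(-202)) = (-44707 - 12605)*(30 + (-16*(-202) + 18/(-202))) = -57312*(30 + (3232 + 18*(-1/202))) = -57312*(30 + (3232 - 9/101)) = -57312*(30 + 326423/101) = -57312*329453/101 = -18881610336/101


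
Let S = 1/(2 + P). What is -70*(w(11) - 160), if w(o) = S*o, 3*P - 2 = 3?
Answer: 10990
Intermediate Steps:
P = 5/3 (P = ⅔ + (⅓)*3 = ⅔ + 1 = 5/3 ≈ 1.6667)
S = 3/11 (S = 1/(2 + 5/3) = 1/(11/3) = 3/11 ≈ 0.27273)
w(o) = 3*o/11
-70*(w(11) - 160) = -70*((3/11)*11 - 160) = -70*(3 - 160) = -70*(-157) = 10990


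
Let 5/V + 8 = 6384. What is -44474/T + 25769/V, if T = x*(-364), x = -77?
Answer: 2302544148831/70070 ≈ 3.2861e+7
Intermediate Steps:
T = 28028 (T = -77*(-364) = 28028)
V = 5/6376 (V = 5/(-8 + 6384) = 5/6376 ≈ 0.00078419)
-44474/T + 25769/V = -44474/28028 + 25769/(5/6376) = -44474*1/28028 + 25769*(6376/5) = -22237/14014 + 164303144/5 = 2302544148831/70070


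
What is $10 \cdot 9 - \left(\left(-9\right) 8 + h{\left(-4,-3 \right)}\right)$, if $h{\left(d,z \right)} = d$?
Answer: $166$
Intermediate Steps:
$10 \cdot 9 - \left(\left(-9\right) 8 + h{\left(-4,-3 \right)}\right) = 10 \cdot 9 - \left(\left(-9\right) 8 - 4\right) = 90 - \left(-72 - 4\right) = 90 - -76 = 90 + 76 = 166$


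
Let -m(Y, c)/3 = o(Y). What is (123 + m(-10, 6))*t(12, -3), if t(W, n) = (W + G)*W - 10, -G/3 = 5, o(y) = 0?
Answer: -5658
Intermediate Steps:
G = -15 (G = -3*5 = -15)
m(Y, c) = 0 (m(Y, c) = -3*0 = 0)
t(W, n) = -10 + W*(-15 + W) (t(W, n) = (W - 15)*W - 10 = (-15 + W)*W - 10 = W*(-15 + W) - 10 = -10 + W*(-15 + W))
(123 + m(-10, 6))*t(12, -3) = (123 + 0)*(-10 + 12² - 15*12) = 123*(-10 + 144 - 180) = 123*(-46) = -5658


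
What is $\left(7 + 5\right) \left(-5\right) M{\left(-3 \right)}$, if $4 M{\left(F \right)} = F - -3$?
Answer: $0$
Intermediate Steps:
$M{\left(F \right)} = \frac{3}{4} + \frac{F}{4}$ ($M{\left(F \right)} = \frac{F - -3}{4} = \frac{F + 3}{4} = \frac{3 + F}{4} = \frac{3}{4} + \frac{F}{4}$)
$\left(7 + 5\right) \left(-5\right) M{\left(-3 \right)} = \left(7 + 5\right) \left(-5\right) \left(\frac{3}{4} + \frac{1}{4} \left(-3\right)\right) = 12 \left(-5\right) \left(\frac{3}{4} - \frac{3}{4}\right) = \left(-60\right) 0 = 0$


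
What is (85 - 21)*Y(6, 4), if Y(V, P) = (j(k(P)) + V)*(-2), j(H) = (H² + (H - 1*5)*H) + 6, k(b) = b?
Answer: -3072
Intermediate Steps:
j(H) = 6 + H² + H*(-5 + H) (j(H) = (H² + (H - 5)*H) + 6 = (H² + (-5 + H)*H) + 6 = (H² + H*(-5 + H)) + 6 = 6 + H² + H*(-5 + H))
Y(V, P) = -12 - 4*P² - 2*V + 10*P (Y(V, P) = ((6 - 5*P + 2*P²) + V)*(-2) = (6 + V - 5*P + 2*P²)*(-2) = -12 - 4*P² - 2*V + 10*P)
(85 - 21)*Y(6, 4) = (85 - 21)*(-12 - 4*4² - 2*6 + 10*4) = 64*(-12 - 4*16 - 12 + 40) = 64*(-12 - 64 - 12 + 40) = 64*(-48) = -3072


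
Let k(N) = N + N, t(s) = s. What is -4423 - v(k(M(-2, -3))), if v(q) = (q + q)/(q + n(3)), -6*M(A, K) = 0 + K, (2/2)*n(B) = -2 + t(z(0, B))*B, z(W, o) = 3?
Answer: -17693/4 ≈ -4423.3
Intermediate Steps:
n(B) = -2 + 3*B
M(A, K) = -K/6 (M(A, K) = -(0 + K)/6 = -K/6)
k(N) = 2*N
v(q) = 2*q/(7 + q) (v(q) = (q + q)/(q + (-2 + 3*3)) = (2*q)/(q + (-2 + 9)) = (2*q)/(q + 7) = (2*q)/(7 + q) = 2*q/(7 + q))
-4423 - v(k(M(-2, -3))) = -4423 - 2*2*(-⅙*(-3))/(7 + 2*(-⅙*(-3))) = -4423 - 2*2*(½)/(7 + 2*(½)) = -4423 - 2/(7 + 1) = -4423 - 2/8 = -4423 - 1*¼ = -4423 - ¼ = -17693/4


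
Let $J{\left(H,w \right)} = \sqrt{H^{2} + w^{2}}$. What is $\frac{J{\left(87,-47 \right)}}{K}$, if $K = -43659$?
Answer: $- \frac{\sqrt{9778}}{43659} \approx -0.0022649$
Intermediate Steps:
$\frac{J{\left(87,-47 \right)}}{K} = \frac{\sqrt{87^{2} + \left(-47\right)^{2}}}{-43659} = \sqrt{7569 + 2209} \left(- \frac{1}{43659}\right) = \sqrt{9778} \left(- \frac{1}{43659}\right) = - \frac{\sqrt{9778}}{43659}$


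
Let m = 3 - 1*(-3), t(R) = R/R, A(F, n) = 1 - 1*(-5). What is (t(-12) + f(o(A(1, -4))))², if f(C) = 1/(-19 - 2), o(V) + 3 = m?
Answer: 400/441 ≈ 0.90703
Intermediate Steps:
A(F, n) = 6 (A(F, n) = 1 + 5 = 6)
t(R) = 1
m = 6 (m = 3 + 3 = 6)
o(V) = 3 (o(V) = -3 + 6 = 3)
f(C) = -1/21 (f(C) = 1/(-21) = -1/21)
(t(-12) + f(o(A(1, -4))))² = (1 - 1/21)² = (20/21)² = 400/441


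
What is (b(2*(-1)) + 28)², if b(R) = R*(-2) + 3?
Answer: 1225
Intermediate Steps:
b(R) = 3 - 2*R (b(R) = -2*R + 3 = 3 - 2*R)
(b(2*(-1)) + 28)² = ((3 - 4*(-1)) + 28)² = ((3 - 2*(-2)) + 28)² = ((3 + 4) + 28)² = (7 + 28)² = 35² = 1225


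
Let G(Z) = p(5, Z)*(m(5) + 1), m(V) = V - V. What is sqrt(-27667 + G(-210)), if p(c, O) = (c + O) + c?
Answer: I*sqrt(27867) ≈ 166.93*I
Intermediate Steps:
p(c, O) = O + 2*c (p(c, O) = (O + c) + c = O + 2*c)
m(V) = 0
G(Z) = 10 + Z (G(Z) = (Z + 2*5)*(0 + 1) = (Z + 10)*1 = (10 + Z)*1 = 10 + Z)
sqrt(-27667 + G(-210)) = sqrt(-27667 + (10 - 210)) = sqrt(-27667 - 200) = sqrt(-27867) = I*sqrt(27867)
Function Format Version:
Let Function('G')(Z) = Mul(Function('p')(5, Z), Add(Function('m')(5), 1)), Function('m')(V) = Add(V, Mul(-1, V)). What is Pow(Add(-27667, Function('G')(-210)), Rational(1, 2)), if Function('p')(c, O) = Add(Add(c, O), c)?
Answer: Mul(I, Pow(27867, Rational(1, 2))) ≈ Mul(166.93, I)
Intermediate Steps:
Function('p')(c, O) = Add(O, Mul(2, c)) (Function('p')(c, O) = Add(Add(O, c), c) = Add(O, Mul(2, c)))
Function('m')(V) = 0
Function('G')(Z) = Add(10, Z) (Function('G')(Z) = Mul(Add(Z, Mul(2, 5)), Add(0, 1)) = Mul(Add(Z, 10), 1) = Mul(Add(10, Z), 1) = Add(10, Z))
Pow(Add(-27667, Function('G')(-210)), Rational(1, 2)) = Pow(Add(-27667, Add(10, -210)), Rational(1, 2)) = Pow(Add(-27667, -200), Rational(1, 2)) = Pow(-27867, Rational(1, 2)) = Mul(I, Pow(27867, Rational(1, 2)))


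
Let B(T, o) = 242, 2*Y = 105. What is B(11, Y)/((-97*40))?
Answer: -121/1940 ≈ -0.062371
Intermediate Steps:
Y = 105/2 (Y = (1/2)*105 = 105/2 ≈ 52.500)
B(11, Y)/((-97*40)) = 242/((-97*40)) = 242/(-3880) = 242*(-1/3880) = -121/1940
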